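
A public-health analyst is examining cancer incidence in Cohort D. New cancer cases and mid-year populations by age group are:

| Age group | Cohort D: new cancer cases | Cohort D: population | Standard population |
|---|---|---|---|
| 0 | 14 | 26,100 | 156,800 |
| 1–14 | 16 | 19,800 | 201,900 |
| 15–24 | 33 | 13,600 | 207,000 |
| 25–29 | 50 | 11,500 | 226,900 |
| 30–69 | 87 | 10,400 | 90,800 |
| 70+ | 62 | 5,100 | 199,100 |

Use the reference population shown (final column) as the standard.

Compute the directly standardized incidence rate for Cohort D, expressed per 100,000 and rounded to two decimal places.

454.14

Age-specific rates per 100,000 for Cohort D: 53.64, 80.81, 242.65, 434.78, 836.54, 1215.69.
Standard total = 1,082,500; weights = 0.1448, 0.1865, 0.1912, 0.2096, 0.0839, 0.1839.
Standardized rate: 0.1448×53.64 + 0.1865×80.81 + 0.1912×242.65 + 0.2096×434.78 + 0.0839×836.54 + 0.1839×1215.69 = 454.1403 per 100,000.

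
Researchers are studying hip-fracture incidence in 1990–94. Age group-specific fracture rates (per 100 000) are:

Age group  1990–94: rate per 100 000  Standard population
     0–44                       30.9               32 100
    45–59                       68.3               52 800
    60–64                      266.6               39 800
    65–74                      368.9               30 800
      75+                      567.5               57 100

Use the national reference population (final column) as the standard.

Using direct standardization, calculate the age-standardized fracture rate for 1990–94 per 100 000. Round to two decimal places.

Standard total = 212 600; weights = 0.1510, 0.2484, 0.1872, 0.1449, 0.2686.
Standardized rate: 0.1510×30.9 + 0.2484×68.3 + 0.1872×266.6 + 0.1449×368.9 + 0.2686×567.5 = 277.3997 per 100 000.

277.40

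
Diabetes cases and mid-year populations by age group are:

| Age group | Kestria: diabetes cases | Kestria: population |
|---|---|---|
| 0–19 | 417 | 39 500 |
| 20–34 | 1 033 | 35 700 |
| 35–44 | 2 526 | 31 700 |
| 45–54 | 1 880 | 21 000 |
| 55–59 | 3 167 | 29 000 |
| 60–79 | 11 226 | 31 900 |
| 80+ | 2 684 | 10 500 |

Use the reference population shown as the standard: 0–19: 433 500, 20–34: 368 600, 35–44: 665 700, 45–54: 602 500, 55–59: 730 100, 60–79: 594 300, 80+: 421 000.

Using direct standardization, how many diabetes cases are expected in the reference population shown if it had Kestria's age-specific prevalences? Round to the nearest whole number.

Age-specific rates per 1 000 for Kestria: 10.557, 28.936, 79.685, 89.524, 109.207, 351.912, 255.619.
Expected diabetes cases = Σ (standard pop × age-specific rate ÷ 1 000)
= 433 500×10.557/1 000 + 368 600×28.936/1 000 + 665 700×79.685/1 000 + 602 500×89.524/1 000 + 730 100×109.207/1 000 + 594 300×351.912/1 000 + 421 000×255.619/1 000
= 4576.44 + 10665.65 + 53046.00 + 53938.10 + 79731.96 + 209141.44 + 107615.62 = 518715.20.

518715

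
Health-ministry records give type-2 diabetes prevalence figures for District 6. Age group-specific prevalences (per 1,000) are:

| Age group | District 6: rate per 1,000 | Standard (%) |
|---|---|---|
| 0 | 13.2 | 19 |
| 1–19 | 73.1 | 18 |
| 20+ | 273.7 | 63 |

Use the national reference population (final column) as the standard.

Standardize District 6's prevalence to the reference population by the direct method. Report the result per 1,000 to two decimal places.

Standard weights: 0.19, 0.18, 0.63.
Standardized rate: 0.1900×13.2 + 0.1800×73.1 + 0.6300×273.7 = 188.0970 per 1,000.

188.10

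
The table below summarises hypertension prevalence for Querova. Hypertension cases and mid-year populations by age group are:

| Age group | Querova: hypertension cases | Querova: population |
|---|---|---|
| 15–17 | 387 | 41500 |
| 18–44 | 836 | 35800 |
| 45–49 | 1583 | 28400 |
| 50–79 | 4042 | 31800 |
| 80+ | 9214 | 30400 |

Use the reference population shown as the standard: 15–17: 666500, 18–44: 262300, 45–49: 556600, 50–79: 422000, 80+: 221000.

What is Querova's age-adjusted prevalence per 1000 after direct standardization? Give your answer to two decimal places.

Age-specific rates per 1000 for Querova: 9.325, 23.352, 55.739, 127.107, 303.092.
Standard total = 2128400; weights = 0.3131, 0.1232, 0.2615, 0.1983, 0.1038.
Standardized rate: 0.3131×9.325 + 0.1232×23.352 + 0.2615×55.739 + 0.1983×127.107 + 0.1038×303.092 = 77.0473 per 1000.

77.05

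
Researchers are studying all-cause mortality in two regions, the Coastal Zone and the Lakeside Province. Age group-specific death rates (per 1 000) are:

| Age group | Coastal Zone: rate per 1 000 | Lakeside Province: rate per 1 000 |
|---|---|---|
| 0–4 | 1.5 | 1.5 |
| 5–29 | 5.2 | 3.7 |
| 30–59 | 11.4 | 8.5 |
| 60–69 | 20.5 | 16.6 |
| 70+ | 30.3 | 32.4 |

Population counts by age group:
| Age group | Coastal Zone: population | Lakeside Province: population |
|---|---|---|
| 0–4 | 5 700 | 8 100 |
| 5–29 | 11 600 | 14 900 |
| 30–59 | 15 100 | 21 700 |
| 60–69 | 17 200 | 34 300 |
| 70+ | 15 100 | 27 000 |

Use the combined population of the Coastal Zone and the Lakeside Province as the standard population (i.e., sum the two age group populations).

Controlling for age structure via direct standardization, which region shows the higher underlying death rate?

Coastal Zone

Combined standard total = 170 700; weights = 0.0808, 0.1552, 0.2156, 0.3017, 0.2466.
The Coastal Zone: 0.0808×1.5 + 0.1552×5.2 + 0.2156×11.4 + 0.3017×20.5 + 0.2466×30.3 = 17.0439 per 1 000.
The Lakeside Province: 0.0808×1.5 + 0.1552×3.7 + 0.2156×8.5 + 0.3017×16.6 + 0.2466×32.4 = 15.5272 per 1 000.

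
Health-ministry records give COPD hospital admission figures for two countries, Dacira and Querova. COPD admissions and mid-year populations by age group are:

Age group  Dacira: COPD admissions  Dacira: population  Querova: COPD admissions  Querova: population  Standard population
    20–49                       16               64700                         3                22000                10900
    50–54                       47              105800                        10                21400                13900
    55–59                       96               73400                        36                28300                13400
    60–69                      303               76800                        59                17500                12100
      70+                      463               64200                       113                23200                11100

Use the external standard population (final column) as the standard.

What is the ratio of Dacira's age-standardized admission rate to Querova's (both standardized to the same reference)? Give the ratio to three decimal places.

1.286

Age-specific rates per 10000 for Dacira: 2.47, 4.44, 13.08, 39.45, 72.12.
For Querova: 1.36, 4.67, 12.72, 33.71, 48.71.
Standard total = 61400; weights = 0.1775, 0.2264, 0.2182, 0.1971, 0.1808.
Dacira: 0.1775×2.47 + 0.2264×4.44 + 0.2182×13.08 + 0.1971×39.45 + 0.1808×72.12 = 25.1117 per 10000.
Querova: 0.1775×1.36 + 0.2264×4.67 + 0.2182×12.72 + 0.1971×33.71 + 0.1808×48.71 = 19.5255 per 10000.
Ratio = 25.1117 ÷ 19.5255 = 1.28610.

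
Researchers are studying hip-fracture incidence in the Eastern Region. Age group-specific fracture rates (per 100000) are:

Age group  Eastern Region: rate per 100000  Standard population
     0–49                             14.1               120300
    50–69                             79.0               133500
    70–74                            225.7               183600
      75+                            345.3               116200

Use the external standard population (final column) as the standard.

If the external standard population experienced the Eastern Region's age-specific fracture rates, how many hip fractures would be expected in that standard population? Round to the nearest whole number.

Expected hip fractures = Σ (standard pop × age-specific rate ÷ 100000)
= 120300×14.1/100000 + 133500×79.0/100000 + 183600×225.7/100000 + 116200×345.3/100000
= 16.96 + 105.47 + 414.39 + 401.24 = 938.05.

938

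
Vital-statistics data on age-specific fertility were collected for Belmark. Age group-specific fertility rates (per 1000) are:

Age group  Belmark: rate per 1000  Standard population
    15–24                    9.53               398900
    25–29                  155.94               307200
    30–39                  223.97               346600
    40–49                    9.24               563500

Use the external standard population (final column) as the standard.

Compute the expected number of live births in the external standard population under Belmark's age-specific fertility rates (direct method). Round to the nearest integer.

Expected live births = Σ (standard pop × age-specific rate ÷ 1000)
= 398900×9.53/1000 + 307200×155.94/1000 + 346600×223.97/1000 + 563500×9.24/1000
= 3801.52 + 47904.77 + 77628.00 + 5206.74 = 134541.03.

134541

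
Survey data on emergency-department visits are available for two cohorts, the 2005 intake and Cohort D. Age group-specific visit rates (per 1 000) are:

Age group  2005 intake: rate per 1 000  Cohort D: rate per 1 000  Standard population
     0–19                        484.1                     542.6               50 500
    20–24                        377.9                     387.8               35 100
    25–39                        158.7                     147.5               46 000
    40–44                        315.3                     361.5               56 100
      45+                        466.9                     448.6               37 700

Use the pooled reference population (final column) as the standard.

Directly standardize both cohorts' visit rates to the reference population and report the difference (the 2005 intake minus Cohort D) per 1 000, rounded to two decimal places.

Standard total = 225 400; weights = 0.2240, 0.1557, 0.2041, 0.2489, 0.1673.
The 2005 intake: 0.2240×484.1 + 0.1557×377.9 + 0.2041×158.7 + 0.2489×315.3 + 0.1673×466.9 = 356.2644 per 1 000.
Cohort D: 0.2240×542.6 + 0.1557×387.8 + 0.2041×147.5 + 0.2489×361.5 + 0.1673×448.6 = 377.0650 per 1 000.
Difference = 356.2644 − 377.0650 = -20.8006.

-20.80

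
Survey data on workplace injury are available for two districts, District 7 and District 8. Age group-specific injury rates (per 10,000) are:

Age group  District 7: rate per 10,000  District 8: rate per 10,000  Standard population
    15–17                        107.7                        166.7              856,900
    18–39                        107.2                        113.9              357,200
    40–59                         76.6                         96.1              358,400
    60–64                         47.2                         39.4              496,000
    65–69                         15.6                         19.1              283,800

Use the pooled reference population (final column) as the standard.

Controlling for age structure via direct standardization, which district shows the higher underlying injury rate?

District 8

Standard total = 2,352,300; weights = 0.3643, 0.1519, 0.1524, 0.2109, 0.1206.
District 7: 0.3643×107.7 + 0.1519×107.2 + 0.1524×76.6 + 0.2109×47.2 + 0.1206×15.6 = 79.0171 per 10,000.
District 8: 0.3643×166.7 + 0.1519×113.9 + 0.1524×96.1 + 0.2109×39.4 + 0.1206×19.1 = 103.2757 per 10,000.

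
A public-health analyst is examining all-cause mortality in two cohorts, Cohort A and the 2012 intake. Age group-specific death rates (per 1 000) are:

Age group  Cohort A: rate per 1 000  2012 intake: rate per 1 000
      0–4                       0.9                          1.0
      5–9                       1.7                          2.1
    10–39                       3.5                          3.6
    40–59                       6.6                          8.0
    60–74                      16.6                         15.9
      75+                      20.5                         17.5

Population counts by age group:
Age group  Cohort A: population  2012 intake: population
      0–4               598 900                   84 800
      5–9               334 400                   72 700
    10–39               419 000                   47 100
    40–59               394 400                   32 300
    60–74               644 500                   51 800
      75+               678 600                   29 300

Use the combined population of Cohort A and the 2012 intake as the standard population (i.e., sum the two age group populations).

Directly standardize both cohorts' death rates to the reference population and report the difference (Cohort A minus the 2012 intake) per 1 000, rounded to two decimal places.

Combined standard total = 3 387 800; weights = 0.2018, 0.1202, 0.1376, 0.1260, 0.2055, 0.2090.
Cohort A: 0.2018×0.9 + 0.1202×1.7 + 0.1376×3.5 + 0.1260×6.6 + 0.2055×16.6 + 0.2090×20.5 = 9.3941 per 1 000.
The 2012 intake: 0.2018×1.0 + 0.1202×2.1 + 0.1376×3.6 + 0.1260×8.0 + 0.2055×15.9 + 0.2090×17.5 = 8.8817 per 1 000.
Difference = 9.3941 − 8.8817 = 0.5124.

0.51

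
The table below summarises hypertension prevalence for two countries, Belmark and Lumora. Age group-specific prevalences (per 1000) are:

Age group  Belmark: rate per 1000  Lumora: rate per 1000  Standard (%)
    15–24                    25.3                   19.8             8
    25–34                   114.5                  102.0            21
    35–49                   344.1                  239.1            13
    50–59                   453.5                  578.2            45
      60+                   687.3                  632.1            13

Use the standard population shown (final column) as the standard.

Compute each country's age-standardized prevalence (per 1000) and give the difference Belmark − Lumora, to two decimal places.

-32.22

Standard weights: 0.08, 0.21, 0.13, 0.45, 0.13.
Belmark: 0.0800×25.3 + 0.2100×114.5 + 0.1300×344.1 + 0.4500×453.5 + 0.1300×687.3 = 364.2260 per 1000.
Lumora: 0.0800×19.8 + 0.2100×102.0 + 0.1300×239.1 + 0.4500×578.2 + 0.1300×632.1 = 396.4500 per 1000.
Difference = 364.2260 − 396.4500 = -32.2240.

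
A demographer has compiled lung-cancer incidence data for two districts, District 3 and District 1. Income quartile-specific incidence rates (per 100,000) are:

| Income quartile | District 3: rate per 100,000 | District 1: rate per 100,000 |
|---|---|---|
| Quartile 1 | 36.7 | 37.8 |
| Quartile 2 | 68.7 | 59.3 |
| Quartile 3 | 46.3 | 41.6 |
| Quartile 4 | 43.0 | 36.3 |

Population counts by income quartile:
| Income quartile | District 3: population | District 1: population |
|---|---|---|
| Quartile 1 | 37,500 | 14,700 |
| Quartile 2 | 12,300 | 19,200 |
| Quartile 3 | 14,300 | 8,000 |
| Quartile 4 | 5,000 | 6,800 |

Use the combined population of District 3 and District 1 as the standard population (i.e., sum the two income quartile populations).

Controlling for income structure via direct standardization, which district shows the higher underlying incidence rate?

District 3

Combined standard total = 117,800; weights = 0.4431, 0.2674, 0.1893, 0.1002.
District 3: 0.4431×36.7 + 0.2674×68.7 + 0.1893×46.3 + 0.1002×43.0 = 47.7053 per 100,000.
District 1: 0.4431×37.8 + 0.2674×59.3 + 0.1893×41.6 + 0.1002×36.3 = 44.1183 per 100,000.
The crude rates (44.84 vs 46.69) would put District 1 higher, but that reflects its income composition; once standardized to a common income structure, District 3 has the higher underlying rate.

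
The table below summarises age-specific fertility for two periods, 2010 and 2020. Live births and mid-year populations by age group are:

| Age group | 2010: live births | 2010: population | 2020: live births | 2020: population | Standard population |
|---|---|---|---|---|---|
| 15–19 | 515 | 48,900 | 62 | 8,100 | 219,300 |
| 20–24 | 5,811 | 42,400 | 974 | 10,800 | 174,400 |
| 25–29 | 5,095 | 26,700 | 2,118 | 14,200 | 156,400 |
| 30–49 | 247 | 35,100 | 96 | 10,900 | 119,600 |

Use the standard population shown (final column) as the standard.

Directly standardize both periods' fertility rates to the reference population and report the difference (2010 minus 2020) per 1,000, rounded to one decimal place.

22.6

Age-specific rates per 1,000 for 2010: 10.532, 137.052, 190.824, 7.037.
For 2020: 7.654, 90.185, 149.155, 8.807.
Standard total = 669,700; weights = 0.3275, 0.2604, 0.2335, 0.1786.
2010: 0.3275×10.532 + 0.2604×137.052 + 0.2335×190.824 + 0.1786×7.037 = 84.9604 per 1,000.
2020: 0.3275×7.654 + 0.2604×90.185 + 0.2335×149.155 + 0.1786×8.807 = 62.3982 per 1,000.
Difference = 84.9604 − 62.3982 = 22.5621.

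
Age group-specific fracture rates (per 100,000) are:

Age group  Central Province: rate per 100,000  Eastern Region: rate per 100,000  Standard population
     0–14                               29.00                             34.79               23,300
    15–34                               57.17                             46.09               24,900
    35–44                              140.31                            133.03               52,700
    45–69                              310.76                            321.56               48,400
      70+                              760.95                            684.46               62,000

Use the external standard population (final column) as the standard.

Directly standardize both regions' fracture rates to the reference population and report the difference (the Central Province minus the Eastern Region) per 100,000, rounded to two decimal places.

22.45

Standard total = 211,300; weights = 0.1103, 0.1178, 0.2494, 0.2291, 0.2934.
The Central Province: 0.1103×29.00 + 0.1178×57.17 + 0.2494×140.31 + 0.2291×310.76 + 0.2934×760.95 = 339.3907 per 100,000.
The Eastern Region: 0.1103×34.79 + 0.1178×46.09 + 0.2494×133.03 + 0.2291×321.56 + 0.2934×684.46 = 316.9378 per 100,000.
Difference = 339.3907 − 316.9378 = 22.4529.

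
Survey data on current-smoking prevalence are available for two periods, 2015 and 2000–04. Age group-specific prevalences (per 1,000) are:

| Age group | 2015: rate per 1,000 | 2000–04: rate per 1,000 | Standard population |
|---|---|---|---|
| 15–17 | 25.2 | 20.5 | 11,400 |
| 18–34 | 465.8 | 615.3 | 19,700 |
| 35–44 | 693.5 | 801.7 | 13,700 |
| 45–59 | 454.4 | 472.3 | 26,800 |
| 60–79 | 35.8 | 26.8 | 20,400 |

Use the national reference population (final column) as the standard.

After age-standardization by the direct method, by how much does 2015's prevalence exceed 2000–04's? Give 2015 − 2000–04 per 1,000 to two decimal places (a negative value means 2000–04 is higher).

Standard total = 92,000; weights = 0.1239, 0.2141, 0.1489, 0.2913, 0.2217.
2015: 0.1239×25.2 + 0.2141×465.8 + 0.1489×693.5 + 0.2913×454.4 + 0.2217×35.8 = 346.4427 per 1,000.
2000–04: 0.1239×20.5 + 0.2141×615.3 + 0.1489×801.7 + 0.2913×472.3 + 0.2217×26.8 = 397.2039 per 1,000.
Difference = 346.4427 − 397.2039 = -50.7612.

-50.76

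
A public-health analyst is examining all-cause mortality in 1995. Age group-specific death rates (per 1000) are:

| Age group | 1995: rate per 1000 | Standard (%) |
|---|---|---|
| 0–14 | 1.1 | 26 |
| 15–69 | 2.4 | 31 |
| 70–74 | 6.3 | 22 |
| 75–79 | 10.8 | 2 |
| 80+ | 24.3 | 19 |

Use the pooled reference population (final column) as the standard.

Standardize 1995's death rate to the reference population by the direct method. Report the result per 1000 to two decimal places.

Standard weights: 0.26, 0.31, 0.22, 0.02, 0.19.
Standardized rate: 0.2600×1.1 + 0.3100×2.4 + 0.2200×6.3 + 0.0200×10.8 + 0.1900×24.3 = 7.2490 per 1000.

7.25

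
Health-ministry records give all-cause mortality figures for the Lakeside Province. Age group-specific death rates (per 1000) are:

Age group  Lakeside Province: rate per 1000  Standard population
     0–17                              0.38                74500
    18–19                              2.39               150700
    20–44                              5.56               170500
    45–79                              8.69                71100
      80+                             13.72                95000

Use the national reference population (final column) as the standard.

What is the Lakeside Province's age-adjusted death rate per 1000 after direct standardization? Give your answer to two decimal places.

Standard total = 561800; weights = 0.1326, 0.2682, 0.3035, 0.1266, 0.1691.
Standardized rate: 0.1326×0.38 + 0.2682×2.39 + 0.3035×5.56 + 0.1266×8.69 + 0.1691×13.72 = 5.7987 per 1000.

5.80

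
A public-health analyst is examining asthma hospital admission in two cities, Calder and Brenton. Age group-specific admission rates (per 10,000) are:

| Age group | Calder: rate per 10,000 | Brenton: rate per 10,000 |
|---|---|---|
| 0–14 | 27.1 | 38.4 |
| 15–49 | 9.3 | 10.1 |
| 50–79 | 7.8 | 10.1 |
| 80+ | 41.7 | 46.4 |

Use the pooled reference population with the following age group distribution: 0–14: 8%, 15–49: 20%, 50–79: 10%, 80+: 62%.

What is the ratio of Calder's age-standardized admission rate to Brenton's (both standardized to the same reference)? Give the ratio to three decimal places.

0.879

Standard weights: 0.08, 0.20, 0.10, 0.62.
Calder: 0.0800×27.1 + 0.2000×9.3 + 0.1000×7.8 + 0.6200×41.7 = 30.6620 per 10,000.
Brenton: 0.0800×38.4 + 0.2000×10.1 + 0.1000×10.1 + 0.6200×46.4 = 34.8700 per 10,000.
Ratio = 30.6620 ÷ 34.8700 = 0.87932.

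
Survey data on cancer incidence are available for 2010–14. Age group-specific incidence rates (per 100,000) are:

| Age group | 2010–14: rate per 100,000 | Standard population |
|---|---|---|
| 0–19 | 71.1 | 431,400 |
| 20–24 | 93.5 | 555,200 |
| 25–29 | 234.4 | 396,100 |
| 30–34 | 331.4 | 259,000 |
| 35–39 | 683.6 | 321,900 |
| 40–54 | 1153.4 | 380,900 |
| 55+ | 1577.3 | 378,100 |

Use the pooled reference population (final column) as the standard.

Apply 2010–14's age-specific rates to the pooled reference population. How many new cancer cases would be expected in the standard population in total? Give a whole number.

Expected new cancer cases = Σ (standard pop × age-specific rate ÷ 100,000)
= 431,400×71.1/100,000 + 555,200×93.5/100,000 + 396,100×234.4/100,000 + 259,000×331.4/100,000 + 321,900×683.6/100,000 + 380,900×1153.4/100,000 + 378,100×1577.3/100,000
= 306.73 + 519.11 + 928.46 + 858.33 + 2200.51 + 4393.30 + 5963.77 = 15170.20.

15170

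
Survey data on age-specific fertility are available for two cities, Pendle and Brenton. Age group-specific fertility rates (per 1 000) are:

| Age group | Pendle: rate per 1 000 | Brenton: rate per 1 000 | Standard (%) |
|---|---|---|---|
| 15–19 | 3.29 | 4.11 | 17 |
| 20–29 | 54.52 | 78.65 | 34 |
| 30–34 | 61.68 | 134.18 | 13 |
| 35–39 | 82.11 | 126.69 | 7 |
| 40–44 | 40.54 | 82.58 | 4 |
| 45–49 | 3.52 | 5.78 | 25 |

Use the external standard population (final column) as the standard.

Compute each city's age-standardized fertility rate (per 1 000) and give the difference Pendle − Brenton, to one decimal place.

Standard weights: 0.17, 0.34, 0.13, 0.07, 0.04, 0.25.
Pendle: 0.1700×3.29 + 0.3400×54.52 + 0.1300×61.68 + 0.0700×82.11 + 0.0400×40.54 + 0.2500×3.52 = 35.3638 per 1 000.
Brenton: 0.1700×4.11 + 0.3400×78.65 + 0.1300×134.18 + 0.0700×126.69 + 0.0400×82.58 + 0.2500×5.78 = 58.4996 per 1 000.
Difference = 35.3638 − 58.4996 = -23.1358.

-23.1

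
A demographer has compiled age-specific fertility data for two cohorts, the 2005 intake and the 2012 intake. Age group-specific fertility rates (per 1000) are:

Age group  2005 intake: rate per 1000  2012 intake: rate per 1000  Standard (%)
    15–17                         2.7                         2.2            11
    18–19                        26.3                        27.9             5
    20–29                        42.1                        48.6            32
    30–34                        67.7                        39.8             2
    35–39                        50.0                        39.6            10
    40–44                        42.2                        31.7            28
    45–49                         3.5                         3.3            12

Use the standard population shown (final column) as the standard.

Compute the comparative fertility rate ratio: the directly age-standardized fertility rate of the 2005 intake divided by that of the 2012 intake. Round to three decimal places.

Standard weights: 0.11, 0.05, 0.32, 0.02, 0.10, 0.28, 0.12.
The 2005 intake: 0.1100×2.7 + 0.0500×26.3 + 0.3200×42.1 + 0.0200×67.7 + 0.1000×50.0 + 0.2800×42.2 + 0.1200×3.5 = 33.6740 per 1000.
The 2012 intake: 0.1100×2.2 + 0.0500×27.9 + 0.3200×48.6 + 0.0200×39.8 + 0.1000×39.6 + 0.2800×31.7 + 0.1200×3.3 = 31.2170 per 1000.
Ratio = 33.6740 ÷ 31.2170 = 1.07871.

1.079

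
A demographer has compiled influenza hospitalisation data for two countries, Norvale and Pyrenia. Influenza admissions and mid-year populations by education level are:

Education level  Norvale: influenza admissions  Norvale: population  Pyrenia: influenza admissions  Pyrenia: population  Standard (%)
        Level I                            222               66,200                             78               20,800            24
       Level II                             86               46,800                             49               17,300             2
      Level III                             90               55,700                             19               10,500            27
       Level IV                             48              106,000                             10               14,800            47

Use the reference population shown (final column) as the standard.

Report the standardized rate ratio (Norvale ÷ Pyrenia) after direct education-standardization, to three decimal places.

0.846

Education-specific rates per 100,000 for Norvale: 335.35, 183.76, 161.58, 45.28.
For Pyrenia: 375.00, 283.24, 180.95, 67.57.
Standard weights: 0.24, 0.02, 0.27, 0.47.
Norvale: 0.2400×335.35 + 0.0200×183.76 + 0.2700×161.58 + 0.4700×45.28 = 149.0682 per 100,000.
Pyrenia: 0.2400×375.00 + 0.0200×283.24 + 0.2700×180.95 + 0.4700×67.57 = 176.2786 per 100,000.
Ratio = 149.0682 ÷ 176.2786 = 0.84564.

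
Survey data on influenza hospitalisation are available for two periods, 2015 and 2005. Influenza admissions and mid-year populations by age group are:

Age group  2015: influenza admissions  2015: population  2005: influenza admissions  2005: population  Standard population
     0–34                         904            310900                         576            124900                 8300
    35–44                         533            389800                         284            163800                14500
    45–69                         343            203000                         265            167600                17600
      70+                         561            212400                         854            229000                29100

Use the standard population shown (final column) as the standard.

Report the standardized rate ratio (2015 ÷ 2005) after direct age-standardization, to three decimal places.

Age-specific rates per 100000 for 2015: 290.77, 136.74, 168.97, 264.12.
For 2005: 461.17, 173.38, 158.11, 372.93.
Standard total = 69500; weights = 0.1194, 0.2086, 0.2532, 0.4187.
2015: 0.1194×290.77 + 0.2086×136.74 + 0.2532×168.97 + 0.4187×264.12 = 216.6313 per 100000.
2005: 0.1194×461.17 + 0.2086×173.38 + 0.2532×158.11 + 0.4187×372.93 = 287.4345 per 100000.
Ratio = 216.6313 ÷ 287.4345 = 0.75367.

0.754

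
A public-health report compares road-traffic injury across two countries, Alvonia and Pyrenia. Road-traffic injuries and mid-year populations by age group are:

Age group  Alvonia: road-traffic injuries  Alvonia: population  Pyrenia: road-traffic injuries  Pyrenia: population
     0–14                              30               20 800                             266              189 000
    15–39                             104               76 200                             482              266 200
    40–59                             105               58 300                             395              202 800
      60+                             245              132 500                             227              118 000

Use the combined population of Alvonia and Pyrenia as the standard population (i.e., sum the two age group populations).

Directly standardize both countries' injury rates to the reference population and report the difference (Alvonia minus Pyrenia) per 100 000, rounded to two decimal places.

-19.02

Age-specific rates per 100 000 for Alvonia: 144.23, 136.48, 180.10, 184.91.
For Pyrenia: 140.74, 181.07, 194.77, 192.37.
Combined standard total = 1 063 800; weights = 0.1972, 0.3219, 0.2454, 0.2355.
Alvonia: 0.1972×144.23 + 0.3219×136.48 + 0.2454×180.10 + 0.2355×184.91 = 160.1195 per 100 000.
Pyrenia: 0.1972×140.74 + 0.3219×181.07 + 0.2454×194.77 + 0.2355×192.37 = 179.1402 per 100 000.
Difference = 160.1195 − 179.1402 = -19.0207.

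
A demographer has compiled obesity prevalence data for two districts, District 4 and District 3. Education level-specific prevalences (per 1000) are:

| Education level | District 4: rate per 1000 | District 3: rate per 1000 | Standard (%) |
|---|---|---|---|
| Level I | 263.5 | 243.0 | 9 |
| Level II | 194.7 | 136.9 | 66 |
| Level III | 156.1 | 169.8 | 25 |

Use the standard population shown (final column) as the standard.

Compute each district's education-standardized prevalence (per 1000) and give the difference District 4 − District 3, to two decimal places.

36.57

Standard weights: 0.09, 0.66, 0.25.
District 4: 0.0900×263.5 + 0.6600×194.7 + 0.2500×156.1 = 191.2420 per 1000.
District 3: 0.0900×243.0 + 0.6600×136.9 + 0.2500×169.8 = 154.6740 per 1000.
Difference = 191.2420 − 154.6740 = 36.5680.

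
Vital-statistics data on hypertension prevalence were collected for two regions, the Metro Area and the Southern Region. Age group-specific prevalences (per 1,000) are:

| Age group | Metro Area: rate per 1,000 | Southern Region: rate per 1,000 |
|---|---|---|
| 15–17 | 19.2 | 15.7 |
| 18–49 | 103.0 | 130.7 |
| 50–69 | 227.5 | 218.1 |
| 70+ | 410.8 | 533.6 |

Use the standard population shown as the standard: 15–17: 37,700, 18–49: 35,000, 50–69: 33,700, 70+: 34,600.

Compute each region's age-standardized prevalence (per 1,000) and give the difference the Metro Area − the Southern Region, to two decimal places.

-33.83

Standard total = 141,000; weights = 0.2674, 0.2482, 0.2390, 0.2454.
The Metro Area: 0.2674×19.2 + 0.2482×103.0 + 0.2390×227.5 + 0.2454×410.8 = 185.8813 per 1,000.
The Southern Region: 0.2674×15.7 + 0.2482×130.7 + 0.2390×218.1 + 0.2454×533.6 = 219.7087 per 1,000.
Difference = 185.8813 − 219.7087 = -33.8273.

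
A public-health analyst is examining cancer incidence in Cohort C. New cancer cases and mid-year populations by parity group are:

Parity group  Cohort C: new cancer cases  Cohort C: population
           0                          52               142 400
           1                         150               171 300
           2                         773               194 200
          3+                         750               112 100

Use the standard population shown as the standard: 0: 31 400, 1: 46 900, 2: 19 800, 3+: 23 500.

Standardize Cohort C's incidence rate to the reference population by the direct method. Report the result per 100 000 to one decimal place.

237.3

Parity-specific rates per 100 000 for Cohort C: 36.52, 87.57, 398.04, 669.05.
Standard total = 121 600; weights = 0.2582, 0.3857, 0.1628, 0.1933.
Standardized rate: 0.2582×36.52 + 0.3857×87.57 + 0.1628×398.04 + 0.1933×669.05 = 237.3132 per 100 000.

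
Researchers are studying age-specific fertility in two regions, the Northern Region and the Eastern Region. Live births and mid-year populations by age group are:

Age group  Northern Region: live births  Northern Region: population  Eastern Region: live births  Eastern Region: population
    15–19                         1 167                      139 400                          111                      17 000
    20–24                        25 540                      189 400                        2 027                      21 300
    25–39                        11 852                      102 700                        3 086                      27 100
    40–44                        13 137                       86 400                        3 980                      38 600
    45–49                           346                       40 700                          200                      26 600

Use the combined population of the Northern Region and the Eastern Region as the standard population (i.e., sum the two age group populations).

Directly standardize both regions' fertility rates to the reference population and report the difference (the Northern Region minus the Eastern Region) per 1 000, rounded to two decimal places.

21.81

Age-specific rates per 1 000 for the Northern Region: 8.372, 134.847, 115.404, 152.049, 8.501.
For the Eastern Region: 6.529, 95.164, 113.875, 103.109, 7.519.
Combined standard total = 689 200; weights = 0.2269, 0.3057, 0.1883, 0.1814, 0.0976.
The Northern Region: 0.2269×8.372 + 0.3057×134.847 + 0.1883×115.404 + 0.1814×152.049 + 0.0976×8.501 = 93.2664 per 1 000.
The Eastern Region: 0.2269×6.529 + 0.3057×95.164 + 0.1883×113.875 + 0.1814×103.109 + 0.0976×7.519 = 71.4565 per 1 000.
Difference = 93.2664 − 71.4565 = 21.8099.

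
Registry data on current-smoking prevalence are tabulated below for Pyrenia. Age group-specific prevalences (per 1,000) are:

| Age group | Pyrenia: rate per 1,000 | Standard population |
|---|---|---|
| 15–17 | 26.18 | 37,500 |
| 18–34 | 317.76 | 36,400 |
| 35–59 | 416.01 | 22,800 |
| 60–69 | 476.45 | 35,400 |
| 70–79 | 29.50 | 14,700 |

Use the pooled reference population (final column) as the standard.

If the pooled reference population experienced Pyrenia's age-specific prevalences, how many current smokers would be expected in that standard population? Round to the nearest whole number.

39333

Expected current smokers = Σ (standard pop × age-specific rate ÷ 1,000)
= 37,500×26.18/1,000 + 36,400×317.76/1,000 + 22,800×416.01/1,000 + 35,400×476.45/1,000 + 14,700×29.50/1,000
= 981.75 + 11566.46 + 9485.03 + 16866.33 + 433.65 = 39333.22.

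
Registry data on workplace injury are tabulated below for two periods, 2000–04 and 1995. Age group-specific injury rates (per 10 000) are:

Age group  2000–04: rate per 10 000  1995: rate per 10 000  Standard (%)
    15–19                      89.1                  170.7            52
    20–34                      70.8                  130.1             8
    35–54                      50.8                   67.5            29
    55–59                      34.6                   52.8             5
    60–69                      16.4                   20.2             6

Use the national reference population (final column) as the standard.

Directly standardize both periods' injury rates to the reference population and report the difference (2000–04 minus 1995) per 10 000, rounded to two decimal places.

Standard weights: 0.52, 0.08, 0.29, 0.05, 0.06.
2000–04: 0.5200×89.1 + 0.0800×70.8 + 0.2900×50.8 + 0.0500×34.6 + 0.0600×16.4 = 69.4420 per 10 000.
1995: 0.5200×170.7 + 0.0800×130.1 + 0.2900×67.5 + 0.0500×52.8 + 0.0600×20.2 = 122.5990 per 10 000.
Difference = 69.4420 − 122.5990 = -53.1570.

-53.16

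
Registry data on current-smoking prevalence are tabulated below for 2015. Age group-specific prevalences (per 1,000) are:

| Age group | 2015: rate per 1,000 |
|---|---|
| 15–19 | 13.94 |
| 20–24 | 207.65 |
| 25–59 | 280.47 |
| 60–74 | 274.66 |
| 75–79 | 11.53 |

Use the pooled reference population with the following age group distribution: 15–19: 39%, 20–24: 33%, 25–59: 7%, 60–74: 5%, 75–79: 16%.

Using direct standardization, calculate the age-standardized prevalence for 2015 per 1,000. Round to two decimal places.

Standard weights: 0.39, 0.33, 0.07, 0.05, 0.16.
Standardized rate: 0.3900×13.94 + 0.3300×207.65 + 0.0700×280.47 + 0.0500×274.66 + 0.1600×11.53 = 109.1718 per 1,000.

109.17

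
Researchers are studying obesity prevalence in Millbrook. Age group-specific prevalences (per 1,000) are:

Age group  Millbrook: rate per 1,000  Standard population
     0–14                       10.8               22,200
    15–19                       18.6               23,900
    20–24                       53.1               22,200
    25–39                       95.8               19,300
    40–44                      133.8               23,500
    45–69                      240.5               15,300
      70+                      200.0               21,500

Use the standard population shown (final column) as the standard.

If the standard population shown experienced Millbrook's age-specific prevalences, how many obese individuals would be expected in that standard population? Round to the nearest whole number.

Expected obese individuals = Σ (standard pop × age-specific rate ÷ 1,000)
= 22,200×10.8/1,000 + 23,900×18.6/1,000 + 22,200×53.1/1,000 + 19,300×95.8/1,000 + 23,500×133.8/1,000 + 15,300×240.5/1,000 + 21,500×200.0/1,000
= 239.76 + 444.54 + 1178.82 + 1848.94 + 3144.30 + 3679.65 + 4300.00 = 14836.01.

14836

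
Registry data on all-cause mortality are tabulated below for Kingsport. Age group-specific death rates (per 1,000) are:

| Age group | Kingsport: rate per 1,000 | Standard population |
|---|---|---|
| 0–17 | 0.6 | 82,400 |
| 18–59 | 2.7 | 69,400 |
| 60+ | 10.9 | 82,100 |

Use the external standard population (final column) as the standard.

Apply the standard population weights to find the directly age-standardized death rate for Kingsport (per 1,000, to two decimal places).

Standard total = 233,900; weights = 0.3523, 0.2967, 0.3510.
Standardized rate: 0.3523×0.6 + 0.2967×2.7 + 0.3510×10.9 = 4.8384 per 1,000.

4.84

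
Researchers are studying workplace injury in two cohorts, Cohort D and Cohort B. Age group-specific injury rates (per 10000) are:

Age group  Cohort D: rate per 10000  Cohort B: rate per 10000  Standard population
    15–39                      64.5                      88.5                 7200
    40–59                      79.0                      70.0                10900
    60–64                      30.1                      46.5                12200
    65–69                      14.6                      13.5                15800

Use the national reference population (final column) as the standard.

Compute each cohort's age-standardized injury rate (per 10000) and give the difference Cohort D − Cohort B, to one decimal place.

-5.6

Standard total = 46100; weights = 0.1562, 0.2364, 0.2646, 0.3427.
Cohort D: 0.1562×64.5 + 0.2364×79.0 + 0.2646×30.1 + 0.3427×14.6 = 41.7223 per 10000.
Cohort B: 0.1562×88.5 + 0.2364×70.0 + 0.2646×46.5 + 0.3427×13.5 = 47.3059 per 10000.
Difference = 41.7223 − 47.3059 = -5.5835.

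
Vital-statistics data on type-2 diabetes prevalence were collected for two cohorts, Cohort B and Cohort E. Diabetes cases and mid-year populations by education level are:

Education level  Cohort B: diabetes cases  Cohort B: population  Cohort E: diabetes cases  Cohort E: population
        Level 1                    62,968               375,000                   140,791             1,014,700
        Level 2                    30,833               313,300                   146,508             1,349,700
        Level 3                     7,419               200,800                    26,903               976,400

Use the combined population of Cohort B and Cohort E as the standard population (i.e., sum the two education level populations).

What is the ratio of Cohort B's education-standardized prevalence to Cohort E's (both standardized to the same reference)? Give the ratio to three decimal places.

1.086

Education-specific rates per 1,000 for Cohort B: 167.915, 98.414, 36.947.
For Cohort E: 138.751, 108.549, 27.553.
Combined standard total = 4,229,900; weights = 0.3285, 0.3932, 0.2783.
Cohort B: 0.3285×167.915 + 0.3932×98.414 + 0.2783×36.947 = 104.1413 per 1,000.
Cohort E: 0.3285×138.751 + 0.3932×108.549 + 0.2783×27.553 = 95.9301 per 1,000.
Ratio = 104.1413 ÷ 95.9301 = 1.08560.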